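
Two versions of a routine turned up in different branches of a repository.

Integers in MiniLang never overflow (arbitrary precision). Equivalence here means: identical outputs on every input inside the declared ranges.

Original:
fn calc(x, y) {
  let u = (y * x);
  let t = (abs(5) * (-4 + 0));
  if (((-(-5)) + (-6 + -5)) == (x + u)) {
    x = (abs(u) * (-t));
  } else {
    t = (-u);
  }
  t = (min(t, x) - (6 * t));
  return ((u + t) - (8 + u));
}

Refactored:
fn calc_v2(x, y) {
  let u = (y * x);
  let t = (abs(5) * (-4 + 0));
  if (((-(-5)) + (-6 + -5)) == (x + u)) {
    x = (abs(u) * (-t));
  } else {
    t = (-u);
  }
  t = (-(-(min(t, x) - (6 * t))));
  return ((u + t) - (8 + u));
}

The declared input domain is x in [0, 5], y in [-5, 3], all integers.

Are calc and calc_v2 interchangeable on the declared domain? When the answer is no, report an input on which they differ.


Comparing the listings, the differences include: same computation, different form.
Spot check at x=4, y=-4 — calc: u = -16; t = -20; (((-(-5)) + (-6 + -5)) == (x + u)) -> false; t = 16; t = -92; return -100. calc_v2: u = -16; t = -20; (((-(-5)) + (-6 + -5)) == (x + u)) -> false; t = 16; t = -92; return -100. Both give -100.
Sweeping the whole domain (54 inputs) finds no disagreement.
verdict: equivalent


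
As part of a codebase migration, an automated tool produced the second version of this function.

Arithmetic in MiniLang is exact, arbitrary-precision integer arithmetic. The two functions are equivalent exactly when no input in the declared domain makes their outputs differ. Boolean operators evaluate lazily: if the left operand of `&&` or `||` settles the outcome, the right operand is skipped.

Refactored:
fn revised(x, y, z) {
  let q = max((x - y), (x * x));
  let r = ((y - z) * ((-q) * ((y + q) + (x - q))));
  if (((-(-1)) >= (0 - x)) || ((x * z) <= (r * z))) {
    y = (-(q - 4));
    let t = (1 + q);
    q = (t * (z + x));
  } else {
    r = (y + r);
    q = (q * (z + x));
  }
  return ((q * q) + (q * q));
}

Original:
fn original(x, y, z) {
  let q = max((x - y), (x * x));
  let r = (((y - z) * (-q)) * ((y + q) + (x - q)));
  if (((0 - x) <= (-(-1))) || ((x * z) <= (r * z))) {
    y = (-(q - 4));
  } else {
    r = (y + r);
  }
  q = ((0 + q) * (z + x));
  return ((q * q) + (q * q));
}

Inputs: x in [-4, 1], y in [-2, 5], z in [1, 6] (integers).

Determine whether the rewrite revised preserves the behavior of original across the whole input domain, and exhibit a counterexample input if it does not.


x=-4, y=1, z=1 yields 4608 from original but 5202 from revised.
verdict: not equivalent; witness: x=-4, y=1, z=1


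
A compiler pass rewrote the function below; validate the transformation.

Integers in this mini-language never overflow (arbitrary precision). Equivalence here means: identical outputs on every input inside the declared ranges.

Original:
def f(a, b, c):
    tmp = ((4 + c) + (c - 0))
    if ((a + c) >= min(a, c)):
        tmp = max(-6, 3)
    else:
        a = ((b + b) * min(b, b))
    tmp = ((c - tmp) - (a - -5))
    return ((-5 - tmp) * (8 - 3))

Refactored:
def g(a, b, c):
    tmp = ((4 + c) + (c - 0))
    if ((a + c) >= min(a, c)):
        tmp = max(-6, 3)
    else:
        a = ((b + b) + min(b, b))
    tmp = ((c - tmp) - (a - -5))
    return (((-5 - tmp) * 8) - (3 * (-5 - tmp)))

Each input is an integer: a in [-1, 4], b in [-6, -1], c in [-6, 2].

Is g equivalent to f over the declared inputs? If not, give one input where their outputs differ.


Not equivalent: a=-1, b=-6, c=-6 separates them (350 vs -100).
f: tmp=-8, then ((a + c) >= min(a, c)) is false, then a=72, then tmp=-75, then returns 350
g: tmp=-8, then ((a + c) >= min(a, c)) is false, then a=-18, then tmp=15, then returns -100
verdict: not equivalent; witness: a=-1, b=-6, c=-6


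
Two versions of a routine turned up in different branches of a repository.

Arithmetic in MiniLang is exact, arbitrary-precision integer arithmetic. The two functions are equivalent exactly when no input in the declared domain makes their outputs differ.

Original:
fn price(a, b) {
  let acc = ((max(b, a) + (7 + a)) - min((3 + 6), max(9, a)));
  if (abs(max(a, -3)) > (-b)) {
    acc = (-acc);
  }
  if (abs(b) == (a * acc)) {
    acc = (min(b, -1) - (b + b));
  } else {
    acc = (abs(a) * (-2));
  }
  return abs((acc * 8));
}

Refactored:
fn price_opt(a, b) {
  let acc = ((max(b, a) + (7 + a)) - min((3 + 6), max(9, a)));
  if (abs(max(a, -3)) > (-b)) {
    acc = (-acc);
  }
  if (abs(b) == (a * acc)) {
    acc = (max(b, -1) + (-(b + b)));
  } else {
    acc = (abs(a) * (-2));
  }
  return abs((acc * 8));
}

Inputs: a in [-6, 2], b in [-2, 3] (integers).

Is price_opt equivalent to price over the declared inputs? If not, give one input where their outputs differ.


These are not equivalent — on a=0, b=0 the outputs split (8 vs 0).
price: acc = -2; (abs(max(a, -3)) > (-b)) -> false; (abs(b) == (a * acc)) -> true; acc = -1; return 8
price_opt: acc = -2; (abs(max(a, -3)) > (-b)) -> false; (abs(b) == (a * acc)) -> true; acc = 0; return 0
verdict: not equivalent; witness: a=0, b=0


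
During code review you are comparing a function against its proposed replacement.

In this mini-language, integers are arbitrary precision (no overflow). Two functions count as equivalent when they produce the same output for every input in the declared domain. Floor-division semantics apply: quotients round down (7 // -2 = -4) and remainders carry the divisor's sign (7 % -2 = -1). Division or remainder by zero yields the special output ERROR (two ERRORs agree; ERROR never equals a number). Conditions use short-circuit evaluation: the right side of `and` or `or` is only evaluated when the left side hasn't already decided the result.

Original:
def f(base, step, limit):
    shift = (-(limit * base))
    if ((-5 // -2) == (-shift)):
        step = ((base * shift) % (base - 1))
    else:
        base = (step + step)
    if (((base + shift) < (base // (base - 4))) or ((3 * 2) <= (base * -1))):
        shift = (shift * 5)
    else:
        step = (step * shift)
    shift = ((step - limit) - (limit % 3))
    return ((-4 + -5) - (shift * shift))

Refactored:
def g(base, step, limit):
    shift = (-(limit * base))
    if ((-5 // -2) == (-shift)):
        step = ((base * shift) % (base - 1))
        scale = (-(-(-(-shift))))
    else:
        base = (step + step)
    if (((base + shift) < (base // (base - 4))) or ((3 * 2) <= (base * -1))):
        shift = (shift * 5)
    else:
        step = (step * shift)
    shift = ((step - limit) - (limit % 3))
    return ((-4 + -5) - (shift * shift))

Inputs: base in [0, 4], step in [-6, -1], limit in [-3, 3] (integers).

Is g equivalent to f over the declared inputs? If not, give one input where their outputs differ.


Equivalent — the differences include local variable names differ; also statement counts differ, yet no declared input distinguishes the two.
One worked example (base=3, step=-5, limit=-1) — f: shift becomes 3; next ((-5 // -2) == (-shift)) evaluates to false; next base becomes -10; next (((base + shift) < (base // (base - 4))) or ((3 * 2) <= (base * -1))) evaluates to true; next shift becomes 15; next shift becomes -6; next final value -45; g: shift becomes 3; next ((-5 // -2) == (-shift)) evaluates to false; next base becomes -10; next (((base + shift) < (base // (base - 4))) or ((3 * 2) <= (base * -1))) evaluates to true; next shift becomes 15; next shift becomes -6; next final value -45; agreement on -45.
An exhaustive pass over the 210 declared inputs shows identical outputs.
verdict: equivalent


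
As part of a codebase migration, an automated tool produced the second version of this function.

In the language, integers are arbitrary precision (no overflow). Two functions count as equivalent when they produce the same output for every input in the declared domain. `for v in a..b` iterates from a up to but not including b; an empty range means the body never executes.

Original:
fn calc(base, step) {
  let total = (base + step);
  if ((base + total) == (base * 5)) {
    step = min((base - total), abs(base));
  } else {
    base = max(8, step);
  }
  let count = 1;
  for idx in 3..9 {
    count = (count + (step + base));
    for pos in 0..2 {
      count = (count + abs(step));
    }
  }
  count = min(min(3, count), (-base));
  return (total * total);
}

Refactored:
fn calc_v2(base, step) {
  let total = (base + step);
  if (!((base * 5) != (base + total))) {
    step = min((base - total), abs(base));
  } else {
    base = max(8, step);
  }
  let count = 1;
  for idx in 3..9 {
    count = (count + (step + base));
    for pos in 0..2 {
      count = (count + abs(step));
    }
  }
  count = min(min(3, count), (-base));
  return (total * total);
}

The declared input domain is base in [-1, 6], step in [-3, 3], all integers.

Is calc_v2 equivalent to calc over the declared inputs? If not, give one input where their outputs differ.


Reading the diff, among the changes: comparison usage differs; also boolean connective usage differs.
One worked example (base=2, step=-2) — calc: total becomes 0; next ((base + total) == (base * 5)) evaluates to false; next base becomes 8; next count becomes 1; next at idx=3:; next count becomes 7; next at pos=0:; next count becomes 9; next at pos=1:; next count becomes 11; next at idx=4:; next count becomes 17; next at pos=0:; next count becomes 19; next at pos=1:; next count becomes 21; next at idx=5:; next count becomes 27; next at pos=0:; next count becomes 29; next at pos=1:; next count becomes 31; next at idx=6:; next count becomes 37; next at pos=0:; next count becomes 39; next at pos=1:; next count becomes 41; next at idx=7:; next count becomes 47; next at pos=0:; next count becomes 49; next at pos=1:; next count becomes 51; next at idx=8:; next count becomes 57; next at pos=0:; next count becomes 59; next at pos=1:; next count becomes 61; next count becomes -8; next final value 0; calc_v2: total becomes 0; next (!((base * 5) != (base + total))) evaluates to false; next base becomes 8; next count becomes 1; next at idx=3:; next count becomes 7; next at pos=0:; next count becomes 9; next at pos=1:; next count becomes 11; next at idx=4:; next count becomes 17; next at pos=0:; next count becomes 19; next at pos=1:; next count becomes 21; next at idx=5:; next count becomes 27; next at pos=0:; next count becomes 29; next at pos=1:; next count becomes 31; next at idx=6:; next count becomes 37; next at pos=0:; next count becomes 39; next at pos=1:; next count becomes 41; next at idx=7:; next count becomes 47; next at pos=0:; next count becomes 49; next at pos=1:; next count becomes 51; next at idx=8:; next count becomes 57; next at pos=0:; next count becomes 59; next at pos=1:; next count becomes 61; next count becomes -8; next final value 0; agreement on 0.
Checked all 56 inputs in the declared domain: the outputs agree on every one.
verdict: equivalent


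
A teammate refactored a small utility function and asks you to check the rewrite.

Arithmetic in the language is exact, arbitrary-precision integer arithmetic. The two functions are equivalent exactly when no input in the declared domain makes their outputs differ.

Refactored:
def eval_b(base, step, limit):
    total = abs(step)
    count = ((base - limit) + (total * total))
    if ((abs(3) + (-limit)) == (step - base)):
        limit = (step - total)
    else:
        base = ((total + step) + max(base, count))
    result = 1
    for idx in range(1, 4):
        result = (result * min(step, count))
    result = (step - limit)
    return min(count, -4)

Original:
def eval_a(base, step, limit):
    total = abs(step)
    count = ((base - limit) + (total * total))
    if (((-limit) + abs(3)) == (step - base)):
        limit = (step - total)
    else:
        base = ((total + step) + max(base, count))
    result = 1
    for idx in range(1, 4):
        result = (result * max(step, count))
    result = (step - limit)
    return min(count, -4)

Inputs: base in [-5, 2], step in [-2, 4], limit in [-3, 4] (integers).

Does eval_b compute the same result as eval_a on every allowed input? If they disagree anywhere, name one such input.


Equivalent. The suspicious edit (`max(step, count)` became `min(step, count)`) never changes the result for any input inside the declared domain.
Every one of the 448 inputs gives matching results.
Spot check at base=-4, step=-2, limit=1 — eval_a: total becomes 2; next count becomes -1; next (((-limit) + abs(3)) == (step - base)) evaluates to true; next limit becomes -4; next result becomes 1; next at idx=1:; next result becomes -1; next at idx=2:; next result becomes 1; next at idx=3:; next result becomes -1; next result becomes 2; next final value -4. eval_b: total becomes 2; next count becomes -1; next ((abs(3) + (-limit)) == (step - base)) evaluates to true; next limit becomes -4; next result becomes 1; next at idx=1:; next result becomes -2; next at idx=2:; next result becomes 4; next at idx=3:; next result becomes -8; next result becomes 2; next final value -4. Both give -4.
verdict: equivalent


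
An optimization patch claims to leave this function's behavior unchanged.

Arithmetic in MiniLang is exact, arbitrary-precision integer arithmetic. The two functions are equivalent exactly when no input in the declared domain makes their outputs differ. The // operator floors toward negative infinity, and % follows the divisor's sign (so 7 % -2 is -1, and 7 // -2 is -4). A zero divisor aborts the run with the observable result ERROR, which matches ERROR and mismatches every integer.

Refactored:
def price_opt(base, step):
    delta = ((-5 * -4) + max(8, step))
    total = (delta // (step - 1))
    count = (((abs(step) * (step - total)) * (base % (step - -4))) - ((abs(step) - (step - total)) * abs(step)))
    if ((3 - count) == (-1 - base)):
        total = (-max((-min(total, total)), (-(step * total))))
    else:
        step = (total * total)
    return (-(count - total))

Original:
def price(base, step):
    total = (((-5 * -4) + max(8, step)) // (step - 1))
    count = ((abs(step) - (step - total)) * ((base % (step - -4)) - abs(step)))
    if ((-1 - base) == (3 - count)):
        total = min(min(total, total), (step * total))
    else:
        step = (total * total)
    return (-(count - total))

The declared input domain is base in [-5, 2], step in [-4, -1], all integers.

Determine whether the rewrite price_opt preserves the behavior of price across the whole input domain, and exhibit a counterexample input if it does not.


Consider the input base=-5, step=-2.
price: total becomes -10; next count becomes 6; next ((-1 - base) == (3 - count)) evaluates to false; next step becomes 100; next final value -16
price_opt: delta becomes 28; next total becomes -10; next count becomes 28; next ((3 - count) == (-1 - base)) evaluates to false; next step becomes 100; next final value -38
-16 vs -38 — the two versions disagree here.
verdict: not equivalent; witness: base=-5, step=-2


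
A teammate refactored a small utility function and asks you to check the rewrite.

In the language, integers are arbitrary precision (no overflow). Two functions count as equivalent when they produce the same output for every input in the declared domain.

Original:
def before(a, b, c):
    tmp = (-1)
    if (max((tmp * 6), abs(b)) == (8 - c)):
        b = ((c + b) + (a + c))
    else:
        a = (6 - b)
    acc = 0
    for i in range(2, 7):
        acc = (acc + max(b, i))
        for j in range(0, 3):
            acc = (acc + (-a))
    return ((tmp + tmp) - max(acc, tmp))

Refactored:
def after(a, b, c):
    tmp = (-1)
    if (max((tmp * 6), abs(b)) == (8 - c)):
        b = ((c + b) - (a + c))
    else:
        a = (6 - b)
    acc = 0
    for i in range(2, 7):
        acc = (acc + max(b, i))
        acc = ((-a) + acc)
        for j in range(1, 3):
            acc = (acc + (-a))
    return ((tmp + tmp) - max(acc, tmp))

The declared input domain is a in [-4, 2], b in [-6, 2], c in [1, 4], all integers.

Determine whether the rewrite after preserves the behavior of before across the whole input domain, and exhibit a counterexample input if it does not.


Evaluate both at a=-1, b=-4, c=4.
before: tmp := -1 | (max((tmp * 6), abs(b)) == (8 - c)): true | b := 3 | acc := 0 | iter i=2: | acc := 3 | iter j=0: | acc := 4 | iter j=1: | acc := 5 | iter j=2: | acc := 6 | iter i=3: | acc := 9 | iter j=0: | acc := 10 | iter j=1: | acc := 11 | iter j=2: | acc := 12 | iter i=4: | acc := 16 | iter j=0: | acc := 17 | iter j=1: | acc := 18 | iter j=2: | acc := 19 | iter i=5: | acc := 24 | iter j=0: | acc := 25 | iter j=1: | acc := 26 | iter j=2: | acc := 27 | iter i=6: | acc := 33 | iter j=0: | acc := 34 | iter j=1: | acc := 35 | iter j=2: | acc := 36 | result -38
after: tmp := -1 | (max((tmp * 6), abs(b)) == (8 - c)): true | b := -3 | acc := 0 | iter i=2: | acc := 2 | acc := 3 | iter j=1: | acc := 4 | iter j=2: | acc := 5 | iter i=3: | acc := 8 | acc := 9 | iter j=1: | acc := 10 | iter j=2: | acc := 11 | iter i=4: | acc := 15 | acc := 16 | iter j=1: | acc := 17 | iter j=2: | acc := 18 | iter i=5: | acc := 23 | acc := 24 | iter j=1: | acc := 25 | iter j=2: | acc := 26 | iter i=6: | acc := 32 | acc := 33 | iter j=1: | acc := 34 | iter j=2: | acc := 35 | result -37
-38 vs -37 — the two versions disagree here.
verdict: not equivalent; witness: a=-1, b=-4, c=4


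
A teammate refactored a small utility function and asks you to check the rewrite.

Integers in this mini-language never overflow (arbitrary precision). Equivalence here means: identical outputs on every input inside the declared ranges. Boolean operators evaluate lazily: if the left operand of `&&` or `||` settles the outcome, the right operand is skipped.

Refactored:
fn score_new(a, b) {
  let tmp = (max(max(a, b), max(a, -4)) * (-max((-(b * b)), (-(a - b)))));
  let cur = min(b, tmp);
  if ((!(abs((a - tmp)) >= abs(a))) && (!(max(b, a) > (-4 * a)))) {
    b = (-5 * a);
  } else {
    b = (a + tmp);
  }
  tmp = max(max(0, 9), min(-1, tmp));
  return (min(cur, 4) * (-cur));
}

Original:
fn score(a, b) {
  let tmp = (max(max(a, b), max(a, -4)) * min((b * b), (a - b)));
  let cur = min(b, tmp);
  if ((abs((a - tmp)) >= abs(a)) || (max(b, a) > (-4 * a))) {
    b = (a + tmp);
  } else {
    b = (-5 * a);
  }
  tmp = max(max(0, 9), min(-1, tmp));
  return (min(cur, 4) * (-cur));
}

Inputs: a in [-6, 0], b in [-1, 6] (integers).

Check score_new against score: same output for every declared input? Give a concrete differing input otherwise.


Reading the diff, among the changes: min/max/abs usage differs, plus boolean connective usage differs.
Tracing a=-1, b=-1: score: tmp = 0; cur = -1; ((abs((a - tmp)) >= abs(a)) || (max(b, a) > (-4 * a))) -> true; b = -1; tmp = 9; return -1 | score_new: tmp = 0; cur = -1; ((!(abs((a - tmp)) >= abs(a))) && (!(max(b, a) > (-4 * a)))) -> false; b = -1; tmp = 9; return -1 — matching result -1.
Checked all 56 inputs in the declared domain: the outputs agree on every one.
verdict: equivalent


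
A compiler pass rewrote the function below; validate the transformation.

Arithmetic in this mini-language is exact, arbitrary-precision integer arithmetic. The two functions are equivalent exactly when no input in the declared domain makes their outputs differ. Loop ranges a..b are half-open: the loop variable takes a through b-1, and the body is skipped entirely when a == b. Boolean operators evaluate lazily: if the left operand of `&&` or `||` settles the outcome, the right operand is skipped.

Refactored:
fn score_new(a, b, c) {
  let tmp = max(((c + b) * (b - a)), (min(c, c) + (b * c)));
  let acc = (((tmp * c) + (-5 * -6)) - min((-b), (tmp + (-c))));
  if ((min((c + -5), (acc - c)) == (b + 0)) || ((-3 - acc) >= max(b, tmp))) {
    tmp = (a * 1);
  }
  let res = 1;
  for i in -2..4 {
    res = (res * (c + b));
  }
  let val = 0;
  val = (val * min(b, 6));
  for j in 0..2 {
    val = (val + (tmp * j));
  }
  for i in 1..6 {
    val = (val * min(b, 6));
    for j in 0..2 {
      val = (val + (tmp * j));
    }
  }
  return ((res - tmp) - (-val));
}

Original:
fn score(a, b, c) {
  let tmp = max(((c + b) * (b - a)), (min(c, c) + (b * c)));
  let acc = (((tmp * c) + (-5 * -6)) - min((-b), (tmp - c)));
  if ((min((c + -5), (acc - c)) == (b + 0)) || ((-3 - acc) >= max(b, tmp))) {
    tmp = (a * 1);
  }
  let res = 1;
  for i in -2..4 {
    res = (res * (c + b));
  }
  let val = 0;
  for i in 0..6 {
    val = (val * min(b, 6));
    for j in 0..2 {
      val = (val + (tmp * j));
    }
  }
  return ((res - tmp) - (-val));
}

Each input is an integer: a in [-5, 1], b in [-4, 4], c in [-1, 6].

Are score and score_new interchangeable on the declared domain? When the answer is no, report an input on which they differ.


The two are interchangeable: min/max/abs usage differs, constant usage differs, arithmetic usage differs, statement counts differ, loop structure differs, and every declared input agrees.
Spot check at a=-5, b=4, c=-1 — score: tmp=27, then acc=7, then ((min((c + -5), (acc - c)) == (b + 0)) || ((-3 - acc) >= max(b, tmp))) is false, then res=1, then (i=-2), then res=3, then (i=-1), then res=9, then (i=0), then res=27, then (i=1), then res=81, then (i=2), then res=243, then (i=3), then res=729, then val=0, then (i=0), then val=0, then (j=0), then val=0, then (j=1), then val=27, then (i=1), then val=108, then (j=0), then val=108, then (j=1), then val=135, then (i=2), then val=540, then (j=0), then val=540, then (j=1), then val=567, then (i=3), then val=2268, then (j=0), then val=2268, then (j=1), then val=2295, then (i=4), then val=9180, then (j=0), then val=9180, then (j=1), then val=9207, then (i=5), then val=36828, then (j=0), then val=36828, then (j=1), then val=36855, then returns 37557. score_new: tmp=27, then acc=7, then ((min((c + -5), (acc - c)) == (b + 0)) || ((-3 - acc) >= max(b, tmp))) is false, then res=1, then (i=-2), then res=3, then (i=-1), then res=9, then (i=0), then res=27, then (i=1), then res=81, then (i=2), then res=243, then (i=3), then res=729, then val=0, then val=0, then (j=0), then val=0, then (j=1), then val=27, then (i=1), then val=108, then (j=0), then val=108, then (j=1), then val=135, then (i=2), then val=540, then (j=0), then val=540, then (j=1), then val=567, then (i=3), then val=2268, then (j=0), then val=2268, then (j=1), then val=2295, then (i=4), then val=9180, then (j=0), then val=9180, then (j=1), then val=9207, then (i=5), then val=36828, then (j=0), then val=36828, then (j=1), then val=36855, then returns 37557. Both give 37557.
Across all 504 domain points the two functions coincide.
verdict: equivalent


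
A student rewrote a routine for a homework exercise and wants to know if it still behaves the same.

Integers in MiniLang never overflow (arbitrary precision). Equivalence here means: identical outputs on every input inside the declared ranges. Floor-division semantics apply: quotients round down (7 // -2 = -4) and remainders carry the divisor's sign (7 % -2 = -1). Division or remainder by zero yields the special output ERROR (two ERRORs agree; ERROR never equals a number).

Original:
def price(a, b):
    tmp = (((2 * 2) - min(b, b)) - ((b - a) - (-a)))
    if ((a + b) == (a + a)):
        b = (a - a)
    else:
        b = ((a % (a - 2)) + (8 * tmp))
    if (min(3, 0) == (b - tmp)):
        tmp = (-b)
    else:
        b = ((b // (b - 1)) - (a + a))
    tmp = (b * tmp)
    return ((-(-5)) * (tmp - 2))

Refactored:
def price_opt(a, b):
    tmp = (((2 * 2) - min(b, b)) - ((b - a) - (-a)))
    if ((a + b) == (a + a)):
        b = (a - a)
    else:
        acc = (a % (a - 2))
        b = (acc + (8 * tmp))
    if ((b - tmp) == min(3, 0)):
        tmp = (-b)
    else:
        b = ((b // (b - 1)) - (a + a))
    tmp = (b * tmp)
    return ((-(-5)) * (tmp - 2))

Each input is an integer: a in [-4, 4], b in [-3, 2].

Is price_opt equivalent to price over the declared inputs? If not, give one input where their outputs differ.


Comparing the listings, the differences include: statement counts differ, local variable names differ.
Tracing a=-3, b=-1: price: tmp becomes 6; next ((a + b) == (a + a)) evaluates to false; next b becomes 45; next (min(3, 0) == (b - tmp)) evaluates to false; next b becomes 7; next tmp becomes 42; next final value 200 | price_opt: tmp becomes 6; next ((a + b) == (a + a)) evaluates to false; next acc becomes -3; next b becomes 45; next ((b - tmp) == min(3, 0)) evaluates to false; next b becomes 7; next tmp becomes 42; next final value 200 — matching result 200.
Across all 54 domain points the two functions coincide.
verdict: equivalent


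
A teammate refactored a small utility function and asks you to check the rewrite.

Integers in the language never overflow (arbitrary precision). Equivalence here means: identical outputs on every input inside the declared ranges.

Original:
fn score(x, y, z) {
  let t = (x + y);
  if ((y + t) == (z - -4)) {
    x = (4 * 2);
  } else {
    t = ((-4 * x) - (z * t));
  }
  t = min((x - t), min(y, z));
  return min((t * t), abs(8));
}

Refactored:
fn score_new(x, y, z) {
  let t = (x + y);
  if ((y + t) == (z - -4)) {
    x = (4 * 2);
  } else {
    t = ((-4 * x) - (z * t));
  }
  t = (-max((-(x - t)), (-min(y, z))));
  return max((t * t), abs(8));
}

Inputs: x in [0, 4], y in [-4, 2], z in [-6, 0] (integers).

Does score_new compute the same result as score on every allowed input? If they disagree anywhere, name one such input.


There is a counterexample at x=0, y=-4, z=-6: 8 on one side, 36 on the other.
score: t becomes -4; next ((y + t) == (z - -4)) evaluates to false; next t becomes -24; next t becomes -6; next final value 8
score_new: t becomes -4; next ((y + t) == (z - -4)) evaluates to false; next t becomes -24; next t becomes -6; next final value 36
verdict: not equivalent; witness: x=0, y=-4, z=-6


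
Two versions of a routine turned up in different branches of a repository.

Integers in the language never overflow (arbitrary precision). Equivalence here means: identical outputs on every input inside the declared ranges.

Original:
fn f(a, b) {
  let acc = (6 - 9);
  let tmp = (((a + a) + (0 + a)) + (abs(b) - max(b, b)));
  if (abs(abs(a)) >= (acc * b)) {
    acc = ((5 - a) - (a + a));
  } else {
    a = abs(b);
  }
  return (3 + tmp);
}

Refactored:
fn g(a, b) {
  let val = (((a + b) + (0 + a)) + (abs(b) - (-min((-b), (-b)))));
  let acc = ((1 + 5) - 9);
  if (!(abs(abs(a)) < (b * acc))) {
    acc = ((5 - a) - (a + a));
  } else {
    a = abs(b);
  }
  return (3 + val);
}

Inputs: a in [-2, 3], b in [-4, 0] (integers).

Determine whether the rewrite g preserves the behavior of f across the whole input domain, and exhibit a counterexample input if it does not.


Not equivalent: a=-2, b=-4 separates them (5 vs 3).
f: acc=-3, then tmp=2, then (abs(abs(a)) >= (acc * b)) is false, then a=4, then returns 5
g: val=0, then acc=-3, then (!(abs(abs(a)) < (b * acc))) is false, then a=4, then returns 3
verdict: not equivalent; witness: a=-2, b=-4


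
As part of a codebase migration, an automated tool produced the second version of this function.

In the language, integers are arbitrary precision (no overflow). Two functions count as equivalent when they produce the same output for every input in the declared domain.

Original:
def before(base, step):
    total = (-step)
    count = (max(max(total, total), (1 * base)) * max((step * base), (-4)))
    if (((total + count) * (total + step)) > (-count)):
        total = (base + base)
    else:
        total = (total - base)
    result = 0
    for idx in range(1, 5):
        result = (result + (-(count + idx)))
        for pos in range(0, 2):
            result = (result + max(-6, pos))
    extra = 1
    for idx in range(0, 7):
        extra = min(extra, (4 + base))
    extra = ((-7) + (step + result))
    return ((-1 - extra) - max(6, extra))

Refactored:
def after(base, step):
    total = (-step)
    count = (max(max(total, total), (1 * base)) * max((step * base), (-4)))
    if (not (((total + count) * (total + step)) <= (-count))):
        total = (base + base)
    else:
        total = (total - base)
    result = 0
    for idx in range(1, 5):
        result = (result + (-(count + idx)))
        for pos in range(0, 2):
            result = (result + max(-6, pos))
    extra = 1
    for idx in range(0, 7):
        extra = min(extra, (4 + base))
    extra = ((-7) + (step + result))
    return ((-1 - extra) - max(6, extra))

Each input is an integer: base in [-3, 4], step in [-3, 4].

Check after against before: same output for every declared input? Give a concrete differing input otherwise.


Comparing the listings, the differences include: boolean connective usage differs, plus comparison usage differs.
Spot check at base=2, step=-3 — before: total = 3; count = -12; (((total + count) * (total + step)) > (-count)) -> false; total = 1; result = 0; [idx=1]; result = 11; [pos=0]; result = 11; [pos=1]; result = 12; [idx=2]; result = 22; [pos=0]; result = 22; [pos=1]; result = 23; [idx=3]; result = 32; [pos=0]; result = 32; [pos=1]; result = 33; [idx=4]; result = 41; [pos=0]; result = 41; [pos=1]; result = 42; extra = 1; [idx=0]; extra = 1; [idx=1]; extra = 1; [idx=2]; extra = 1; [idx=3]; extra = 1; [idx=4]; extra = 1; [idx=5]; extra = 1; [idx=6]; extra = 1; extra = 32; return -65. after: total = 3; count = -12; (not (((total + count) * (total + step)) <= (-count))) -> false; total = 1; result = 0; [idx=1]; result = 11; [pos=0]; result = 11; [pos=1]; result = 12; [idx=2]; result = 22; [pos=0]; result = 22; [pos=1]; result = 23; [idx=3]; result = 32; [pos=0]; result = 32; [pos=1]; result = 33; [idx=4]; result = 41; [pos=0]; result = 41; [pos=1]; result = 42; extra = 1; [idx=0]; extra = 1; [idx=1]; extra = 1; [idx=2]; extra = 1; [idx=3]; extra = 1; [idx=4]; extra = 1; [idx=5]; extra = 1; [idx=6]; extra = 1; extra = 32; return -65. Both give -65.
An exhaustive pass over the 64 declared inputs shows identical outputs.
verdict: equivalent


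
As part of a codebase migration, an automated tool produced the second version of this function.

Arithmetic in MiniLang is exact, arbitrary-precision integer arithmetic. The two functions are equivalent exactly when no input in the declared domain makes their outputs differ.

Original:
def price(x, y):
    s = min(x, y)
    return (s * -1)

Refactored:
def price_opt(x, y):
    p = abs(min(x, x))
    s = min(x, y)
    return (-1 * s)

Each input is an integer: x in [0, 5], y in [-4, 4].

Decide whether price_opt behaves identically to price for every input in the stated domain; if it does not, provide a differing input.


Comparing the listings, the differences include: min/max/abs usage differs, and local variable names differ, and statement counts differ.
One worked example (x=2, y=0) — price: s = 0; return 0; price_opt: p = 2; s = 0; return 0; agreement on 0.
An exhaustive pass over the 54 declared inputs shows identical outputs.
verdict: equivalent


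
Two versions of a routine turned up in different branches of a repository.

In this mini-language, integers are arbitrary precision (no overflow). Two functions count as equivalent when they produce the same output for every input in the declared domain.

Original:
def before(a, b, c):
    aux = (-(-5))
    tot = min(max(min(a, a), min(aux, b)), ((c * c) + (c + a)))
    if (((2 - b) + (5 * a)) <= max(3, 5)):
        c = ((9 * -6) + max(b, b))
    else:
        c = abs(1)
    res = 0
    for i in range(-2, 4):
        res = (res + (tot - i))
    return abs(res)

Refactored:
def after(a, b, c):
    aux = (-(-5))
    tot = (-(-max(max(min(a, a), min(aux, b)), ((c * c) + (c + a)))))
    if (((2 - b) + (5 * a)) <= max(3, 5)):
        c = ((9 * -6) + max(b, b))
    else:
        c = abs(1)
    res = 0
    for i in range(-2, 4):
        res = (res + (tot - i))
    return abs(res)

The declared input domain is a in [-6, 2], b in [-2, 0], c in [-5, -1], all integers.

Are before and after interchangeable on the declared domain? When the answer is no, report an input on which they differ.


Evaluate both at a=-6, b=-2, c=-5.
before: aux=5, then tot=-2, then (((2 - b) + (5 * a)) <= max(3, 5)) is true, then c=-56, then res=0, then (i=-2), then res=0, then (i=-1), then res=-1, then (i=0), then res=-3, then (i=1), then res=-6, then (i=2), then res=-10, then (i=3), then res=-15, then returns 15
after: aux=5, then tot=14, then (((2 - b) + (5 * a)) <= max(3, 5)) is true, then c=-56, then res=0, then (i=-2), then res=16, then (i=-1), then res=31, then (i=0), then res=45, then (i=1), then res=58, then (i=2), then res=70, then (i=3), then res=81, then returns 81
15 vs 81 — the two versions disagree here.
verdict: not equivalent; witness: a=-6, b=-2, c=-5


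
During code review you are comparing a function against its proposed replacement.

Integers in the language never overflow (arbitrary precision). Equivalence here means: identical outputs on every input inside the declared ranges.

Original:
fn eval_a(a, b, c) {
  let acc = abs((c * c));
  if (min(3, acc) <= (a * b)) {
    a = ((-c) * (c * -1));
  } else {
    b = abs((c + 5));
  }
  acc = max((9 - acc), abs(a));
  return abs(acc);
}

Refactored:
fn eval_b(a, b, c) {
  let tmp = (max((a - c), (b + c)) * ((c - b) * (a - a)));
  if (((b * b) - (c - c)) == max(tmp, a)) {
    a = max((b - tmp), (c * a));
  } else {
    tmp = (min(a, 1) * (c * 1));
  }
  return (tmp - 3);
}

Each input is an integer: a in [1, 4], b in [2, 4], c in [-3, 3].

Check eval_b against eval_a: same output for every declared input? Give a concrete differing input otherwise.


These are not equivalent — on a=1, b=2, c=-3 the outputs split (1 vs -6).
eval_a: acc = 9; (min(3, acc) <= (a * b)) -> false; b = 2; acc = 1; return 1
eval_b: tmp = 0; (((b * b) - (c - c)) == max(tmp, a)) -> false; tmp = -3; return -6
verdict: not equivalent; witness: a=1, b=2, c=-3


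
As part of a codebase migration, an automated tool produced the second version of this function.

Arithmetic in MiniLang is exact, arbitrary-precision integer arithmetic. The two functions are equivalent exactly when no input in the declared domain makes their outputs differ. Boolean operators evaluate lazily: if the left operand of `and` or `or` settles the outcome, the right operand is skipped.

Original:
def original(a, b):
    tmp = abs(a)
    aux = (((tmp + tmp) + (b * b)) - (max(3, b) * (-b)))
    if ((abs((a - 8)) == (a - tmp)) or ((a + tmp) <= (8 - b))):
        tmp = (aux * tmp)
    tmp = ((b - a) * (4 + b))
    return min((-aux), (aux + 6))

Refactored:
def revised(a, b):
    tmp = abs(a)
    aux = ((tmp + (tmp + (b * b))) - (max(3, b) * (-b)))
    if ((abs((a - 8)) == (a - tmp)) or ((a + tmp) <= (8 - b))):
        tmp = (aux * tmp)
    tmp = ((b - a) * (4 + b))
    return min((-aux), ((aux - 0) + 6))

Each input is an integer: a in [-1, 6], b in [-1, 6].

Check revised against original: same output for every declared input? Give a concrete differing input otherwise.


Behavior is preserved: although constant usage differs, plus arithmetic usage differs, the outputs never diverge.
Spot check at a=-1, b=6 — original: tmp=1, then aux=74, then ((abs((a - 8)) == (a - tmp)) or ((a + tmp) <= (8 - b))) is true, then tmp=74, then tmp=70, then returns -74. revised: tmp=1, then aux=74, then ((abs((a - 8)) == (a - tmp)) or ((a + tmp) <= (8 - b))) is true, then tmp=74, then tmp=70, then returns -74. Both give -74.
An exhaustive pass over the 64 declared inputs shows identical outputs.
verdict: equivalent


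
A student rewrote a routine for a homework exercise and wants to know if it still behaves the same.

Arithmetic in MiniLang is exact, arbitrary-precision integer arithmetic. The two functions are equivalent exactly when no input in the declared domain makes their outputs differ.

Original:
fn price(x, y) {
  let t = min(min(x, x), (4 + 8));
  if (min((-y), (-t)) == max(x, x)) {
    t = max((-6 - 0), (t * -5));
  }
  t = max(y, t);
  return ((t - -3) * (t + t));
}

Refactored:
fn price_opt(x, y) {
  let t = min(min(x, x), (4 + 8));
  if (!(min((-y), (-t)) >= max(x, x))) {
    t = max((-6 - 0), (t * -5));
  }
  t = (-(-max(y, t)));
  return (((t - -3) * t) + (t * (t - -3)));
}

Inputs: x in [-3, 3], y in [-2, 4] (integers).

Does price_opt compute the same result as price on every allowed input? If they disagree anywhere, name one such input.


Evaluate both at x=-3, y=3.
price: t becomes -3; next (min((-y), (-t)) == max(x, x)) evaluates to true; next t becomes 15; next t becomes 15; next final value 540
price_opt: t becomes -3; next (!(min((-y), (-t)) >= max(x, x))) evaluates to false; next t becomes 3; next final value 36
540 != 36, so the rewrite changes behavior.
verdict: not equivalent; witness: x=-3, y=3


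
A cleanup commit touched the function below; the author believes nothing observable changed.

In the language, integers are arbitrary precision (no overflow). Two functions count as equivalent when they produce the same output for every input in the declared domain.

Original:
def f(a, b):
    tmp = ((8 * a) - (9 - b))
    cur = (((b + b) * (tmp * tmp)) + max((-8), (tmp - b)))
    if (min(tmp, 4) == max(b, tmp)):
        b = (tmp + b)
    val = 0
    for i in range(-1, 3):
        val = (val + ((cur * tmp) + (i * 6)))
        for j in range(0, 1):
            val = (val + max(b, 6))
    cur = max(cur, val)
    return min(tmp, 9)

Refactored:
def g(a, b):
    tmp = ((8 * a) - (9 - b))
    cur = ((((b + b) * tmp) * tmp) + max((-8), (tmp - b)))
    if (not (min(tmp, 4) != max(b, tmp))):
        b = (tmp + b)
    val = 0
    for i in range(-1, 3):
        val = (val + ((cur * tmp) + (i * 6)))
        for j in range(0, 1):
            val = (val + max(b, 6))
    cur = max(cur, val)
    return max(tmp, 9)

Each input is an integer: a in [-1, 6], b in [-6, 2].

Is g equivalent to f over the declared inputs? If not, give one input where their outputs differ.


Take a=-1, b=-6.
f: tmp := -23 | cur := -6356 | (min(tmp, 4) == max(b, tmp)): false | val := 0 | iter i=-1: | val := 146182 | iter j=0: | val := 146188 | iter i=0: | val := 292376 | iter j=0: | val := 292382 | iter i=1: | val := 438576 | iter j=0: | val := 438582 | iter i=2: | val := 584782 | iter j=0: | val := 584788 | cur := 584788 | result -23
g: tmp := -23 | cur := -6356 | (not (min(tmp, 4) != max(b, tmp))): false | val := 0 | iter i=-1: | val := 146182 | iter j=0: | val := 146188 | iter i=0: | val := 292376 | iter j=0: | val := 292382 | iter i=1: | val := 438576 | iter j=0: | val := 438582 | iter i=2: | val := 584782 | iter j=0: | val := 584788 | cur := 584788 | result 9
-23 and 9 differ, so these are not the same function on this domain.
verdict: not equivalent; witness: a=-1, b=-6


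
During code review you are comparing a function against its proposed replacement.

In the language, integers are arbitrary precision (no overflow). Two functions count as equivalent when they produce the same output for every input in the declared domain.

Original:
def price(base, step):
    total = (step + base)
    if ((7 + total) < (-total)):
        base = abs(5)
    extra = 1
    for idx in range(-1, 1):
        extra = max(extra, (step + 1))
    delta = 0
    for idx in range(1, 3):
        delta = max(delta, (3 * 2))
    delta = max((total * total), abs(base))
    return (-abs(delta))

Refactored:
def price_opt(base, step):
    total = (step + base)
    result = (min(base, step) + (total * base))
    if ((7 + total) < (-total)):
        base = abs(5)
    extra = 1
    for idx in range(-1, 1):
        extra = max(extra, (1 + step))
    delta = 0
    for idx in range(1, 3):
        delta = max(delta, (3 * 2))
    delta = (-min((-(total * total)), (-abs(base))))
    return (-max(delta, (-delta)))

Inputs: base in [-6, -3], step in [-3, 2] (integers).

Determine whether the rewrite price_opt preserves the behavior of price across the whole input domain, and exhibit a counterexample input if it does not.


Side by side, the visible changes include: arithmetic usage differs; also min/max/abs usage differs; also local variable names differ; also statement counts differ.
As a probe, take base=-6, step=-1: price runs total = -7; ((7 + total) < (-total)) -> true; base = 5; extra = 1; [idx=-1]; extra = 1; [idx=0]; extra = 1; delta = 0; [idx=1]; delta = 6; [idx=2]; delta = 6; delta = 49; return -49; price_opt runs total = -7; result = 36; ((7 + total) < (-total)) -> true; base = 5; extra = 1; [idx=-1]; extra = 1; [idx=0]; extra = 1; delta = 0; [idx=1]; delta = 6; [idx=2]; delta = 6; delta = 49; return -49; both end at -49.
Every one of the 24 inputs gives matching results.
verdict: equivalent
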